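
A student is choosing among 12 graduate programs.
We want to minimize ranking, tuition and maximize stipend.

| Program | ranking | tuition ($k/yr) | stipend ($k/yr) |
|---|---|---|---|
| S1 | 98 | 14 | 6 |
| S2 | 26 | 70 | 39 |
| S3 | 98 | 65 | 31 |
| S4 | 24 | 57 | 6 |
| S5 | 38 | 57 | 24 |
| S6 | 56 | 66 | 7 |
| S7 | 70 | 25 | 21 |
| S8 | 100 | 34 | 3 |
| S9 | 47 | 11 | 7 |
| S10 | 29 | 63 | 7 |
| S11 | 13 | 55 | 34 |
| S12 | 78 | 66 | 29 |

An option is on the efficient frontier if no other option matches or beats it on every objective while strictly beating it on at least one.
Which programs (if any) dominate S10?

S11

S11: ranking 13≤29, tuition 55≤63, stipend 34≥7 — dominates S10.
Others (S1, S2, S3, S4, S5, S6, S7, S8, S9, S12) are each worse than S10 on at least one objective.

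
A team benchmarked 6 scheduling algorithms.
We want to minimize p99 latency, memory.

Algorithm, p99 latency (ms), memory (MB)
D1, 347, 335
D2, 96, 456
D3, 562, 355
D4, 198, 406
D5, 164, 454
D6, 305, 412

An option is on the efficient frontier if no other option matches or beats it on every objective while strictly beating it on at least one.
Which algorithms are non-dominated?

D1, D2, D4, D5

D1: not dominated (best memory).
D2: not dominated (best p99 latency).
D3: dominated by D1 (p99 latency 347≤562, memory 335≤355).
D4: not dominated.
D5: not dominated.
D6: dominated by D4 (p99 latency 198≤305, memory 406≤412).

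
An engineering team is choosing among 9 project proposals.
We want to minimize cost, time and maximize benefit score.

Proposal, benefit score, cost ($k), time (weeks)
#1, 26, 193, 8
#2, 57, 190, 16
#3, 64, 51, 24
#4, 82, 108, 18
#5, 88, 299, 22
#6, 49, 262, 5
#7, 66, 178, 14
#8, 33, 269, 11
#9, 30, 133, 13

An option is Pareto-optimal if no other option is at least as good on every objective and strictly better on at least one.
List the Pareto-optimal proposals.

#1, #3, #4, #5, #6, #7, #9

#1: not dominated.
#2: dominated by #7 (benefit score 66≥57, cost 178≤190, time 14≤16).
#3: not dominated (best cost).
#4: not dominated.
#5: not dominated (best benefit score).
#6: not dominated (best time).
#7: not dominated.
#8: dominated by #6 (benefit score 49≥33, cost 262≤269, time 5≤11).
#9: not dominated.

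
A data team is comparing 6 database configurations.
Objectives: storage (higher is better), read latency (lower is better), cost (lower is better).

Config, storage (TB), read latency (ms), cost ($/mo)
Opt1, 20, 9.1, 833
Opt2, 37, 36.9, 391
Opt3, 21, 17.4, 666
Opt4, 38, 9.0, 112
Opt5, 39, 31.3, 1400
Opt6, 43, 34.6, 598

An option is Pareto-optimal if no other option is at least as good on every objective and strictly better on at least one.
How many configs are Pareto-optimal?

Opt1: dominated by Opt4 (storage 38≥20, read latency 9.0≤9.1, cost 112≤833).
Opt2: dominated by Opt4 (storage 38≥37, read latency 9.0≤36.9, cost 112≤391).
Opt3: dominated by Opt4 (storage 38≥21, read latency 9.0≤17.4, cost 112≤666).
Opt4: not dominated (best read latency).
Opt5: not dominated.
Opt6: not dominated (best storage).
Pareto-optimal: Opt4, Opt5, Opt6 → 3.

3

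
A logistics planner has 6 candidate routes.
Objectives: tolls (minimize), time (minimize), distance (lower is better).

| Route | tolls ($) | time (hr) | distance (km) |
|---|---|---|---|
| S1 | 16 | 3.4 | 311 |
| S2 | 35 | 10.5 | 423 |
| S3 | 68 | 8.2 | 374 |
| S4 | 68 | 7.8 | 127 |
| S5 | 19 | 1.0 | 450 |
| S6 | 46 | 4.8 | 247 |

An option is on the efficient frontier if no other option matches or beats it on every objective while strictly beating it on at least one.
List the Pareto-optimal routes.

S1, S4, S5, S6

S1: not dominated (best tolls).
S2: dominated by S1 (tolls 16≤35, time 3.4≤10.5, distance 311≤423).
S3: dominated by S1 (tolls 16≤68, time 3.4≤8.2, distance 311≤374).
S4: not dominated (best distance).
S5: not dominated (best time).
S6: not dominated.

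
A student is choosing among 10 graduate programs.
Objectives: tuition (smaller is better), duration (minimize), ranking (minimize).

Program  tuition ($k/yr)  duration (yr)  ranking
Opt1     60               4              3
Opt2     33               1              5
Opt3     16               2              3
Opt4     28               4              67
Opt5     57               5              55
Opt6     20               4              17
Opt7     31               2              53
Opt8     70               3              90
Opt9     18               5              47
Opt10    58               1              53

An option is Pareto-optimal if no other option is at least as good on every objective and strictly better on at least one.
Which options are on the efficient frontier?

Opt1: dominated by Opt3 (tuition 16≤60, duration 2≤4, ranking 3≤3).
Opt2: not dominated.
Opt3: not dominated (best tuition).
Opt4: dominated by Opt3 (tuition 16≤28, duration 2≤4, ranking 3≤67).
Opt5: dominated by Opt2 (tuition 33≤57, duration 1≤5, ranking 5≤55).
Opt6: dominated by Opt3 (tuition 16≤20, duration 2≤4, ranking 3≤17).
Opt7: dominated by Opt3 (tuition 16≤31, duration 2≤2, ranking 3≤53).
Opt8: dominated by Opt2 (tuition 33≤70, duration 1≤3, ranking 5≤90).
Opt9: dominated by Opt3 (tuition 16≤18, duration 2≤5, ranking 3≤47).
Opt10: dominated by Opt2 (tuition 33≤58, duration 1≤1, ranking 5≤53).

Opt2, Opt3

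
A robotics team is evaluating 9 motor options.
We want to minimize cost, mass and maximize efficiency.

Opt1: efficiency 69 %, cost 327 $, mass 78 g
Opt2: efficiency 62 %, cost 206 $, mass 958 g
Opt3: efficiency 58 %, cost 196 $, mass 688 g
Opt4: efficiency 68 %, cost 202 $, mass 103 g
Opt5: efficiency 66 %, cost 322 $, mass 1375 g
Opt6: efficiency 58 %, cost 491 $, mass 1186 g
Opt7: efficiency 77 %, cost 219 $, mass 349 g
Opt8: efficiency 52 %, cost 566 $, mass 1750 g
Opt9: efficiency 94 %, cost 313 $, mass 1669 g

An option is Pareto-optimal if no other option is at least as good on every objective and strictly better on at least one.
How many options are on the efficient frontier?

Opt1: not dominated (best mass).
Opt2: dominated by Opt4 (efficiency 68≥62, cost 202≤206, mass 103≤958).
Opt3: not dominated (best cost).
Opt4: not dominated.
Opt5: dominated by Opt4 (efficiency 68≥66, cost 202≤322, mass 103≤1375).
Opt6: dominated by Opt1 (efficiency 69≥58, cost 327≤491, mass 78≤1186).
Opt7: not dominated.
Opt8: dominated by Opt1 (efficiency 69≥52, cost 327≤566, mass 78≤1750).
Opt9: not dominated (best efficiency).
Pareto-optimal: Opt1, Opt3, Opt4, Opt7, Opt9 → 5.

5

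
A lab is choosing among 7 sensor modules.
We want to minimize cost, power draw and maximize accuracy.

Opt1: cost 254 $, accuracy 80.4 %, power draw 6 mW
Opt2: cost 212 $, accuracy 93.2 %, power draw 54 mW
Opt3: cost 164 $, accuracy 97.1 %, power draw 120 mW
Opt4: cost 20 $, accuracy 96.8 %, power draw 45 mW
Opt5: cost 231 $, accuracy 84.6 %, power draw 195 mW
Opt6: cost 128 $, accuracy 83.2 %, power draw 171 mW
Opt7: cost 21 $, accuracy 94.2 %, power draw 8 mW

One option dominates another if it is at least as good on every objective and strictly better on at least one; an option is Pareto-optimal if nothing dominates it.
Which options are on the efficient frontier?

Opt1, Opt3, Opt4, Opt7

Opt1: not dominated (best power draw).
Opt2: dominated by Opt4 (cost 20≤212, accuracy 96.8≥93.2, power draw 45≤54).
Opt3: not dominated (best accuracy).
Opt4: not dominated (best cost).
Opt5: dominated by Opt2 (cost 212≤231, accuracy 93.2≥84.6, power draw 54≤195).
Opt6: dominated by Opt4 (cost 20≤128, accuracy 96.8≥83.2, power draw 45≤171).
Opt7: not dominated.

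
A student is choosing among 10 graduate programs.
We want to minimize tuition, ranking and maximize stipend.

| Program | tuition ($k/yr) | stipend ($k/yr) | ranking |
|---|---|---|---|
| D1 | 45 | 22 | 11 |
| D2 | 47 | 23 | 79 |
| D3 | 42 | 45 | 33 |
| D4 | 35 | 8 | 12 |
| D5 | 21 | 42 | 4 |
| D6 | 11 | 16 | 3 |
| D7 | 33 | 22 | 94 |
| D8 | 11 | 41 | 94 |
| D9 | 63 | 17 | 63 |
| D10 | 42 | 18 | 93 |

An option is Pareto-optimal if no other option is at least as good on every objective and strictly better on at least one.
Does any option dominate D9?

Yes

D1 vs D9: tuition 45≤63, stipend 22≥17, ranking 11≤63 — D1 is at least as good on every objective and strictly better on at least one, so D1 dominates D9.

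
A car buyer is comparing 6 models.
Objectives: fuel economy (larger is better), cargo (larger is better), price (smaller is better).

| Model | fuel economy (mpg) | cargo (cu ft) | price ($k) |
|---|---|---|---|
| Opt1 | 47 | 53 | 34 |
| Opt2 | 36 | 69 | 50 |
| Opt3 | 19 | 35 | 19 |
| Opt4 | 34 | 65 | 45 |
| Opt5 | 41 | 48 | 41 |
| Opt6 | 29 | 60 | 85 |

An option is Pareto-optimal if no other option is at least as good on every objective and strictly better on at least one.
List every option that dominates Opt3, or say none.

none

Opt1: worse on price (34 vs 19).
Opt2: worse on price (50 vs 19).
Opt4: worse on price (45 vs 19).
Opt5: worse on price (41 vs 19).
Opt6: worse on price (85 vs 19).
No option dominates Opt3.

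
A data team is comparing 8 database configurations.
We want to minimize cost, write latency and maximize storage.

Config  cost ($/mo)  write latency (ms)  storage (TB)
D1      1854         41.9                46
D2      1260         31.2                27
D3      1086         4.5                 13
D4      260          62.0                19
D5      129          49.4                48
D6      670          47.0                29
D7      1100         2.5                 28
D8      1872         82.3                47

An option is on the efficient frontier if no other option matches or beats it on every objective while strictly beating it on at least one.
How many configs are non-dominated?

D1: not dominated.
D2: dominated by D7 (cost 1100≤1260, write latency 2.5≤31.2, storage 28≥27).
D3: not dominated.
D4: dominated by D5 (cost 129≤260, write latency 49.4≤62.0, storage 48≥19).
D5: not dominated (best cost).
D6: not dominated.
D7: not dominated (best write latency).
D8: dominated by D5 (cost 129≤1872, write latency 49.4≤82.3, storage 48≥47).
Pareto-optimal: D1, D3, D5, D6, D7 → 5.

5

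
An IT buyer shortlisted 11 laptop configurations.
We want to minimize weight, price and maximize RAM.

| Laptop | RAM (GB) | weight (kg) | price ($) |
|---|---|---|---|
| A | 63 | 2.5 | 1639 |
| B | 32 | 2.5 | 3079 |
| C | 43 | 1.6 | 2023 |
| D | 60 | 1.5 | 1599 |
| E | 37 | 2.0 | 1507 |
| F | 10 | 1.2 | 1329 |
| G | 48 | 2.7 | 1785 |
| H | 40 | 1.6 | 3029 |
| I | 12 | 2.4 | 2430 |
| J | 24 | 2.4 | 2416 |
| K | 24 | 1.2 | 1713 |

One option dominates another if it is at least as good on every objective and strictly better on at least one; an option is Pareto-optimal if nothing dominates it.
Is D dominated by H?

No

H vs D: H is worse on RAM (40 vs 60), so it does not dominate D.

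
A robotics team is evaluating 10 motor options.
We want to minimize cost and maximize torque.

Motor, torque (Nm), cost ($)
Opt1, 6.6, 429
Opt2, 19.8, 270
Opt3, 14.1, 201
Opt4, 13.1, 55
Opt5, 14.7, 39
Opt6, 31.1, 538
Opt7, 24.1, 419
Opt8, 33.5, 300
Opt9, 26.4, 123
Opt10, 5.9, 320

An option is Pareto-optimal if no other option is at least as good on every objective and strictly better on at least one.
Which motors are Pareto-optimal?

Opt5, Opt8, Opt9

Opt1: dominated by Opt2 (torque 19.8≥6.6, cost 270≤429).
Opt2: dominated by Opt9 (torque 26.4≥19.8, cost 123≤270).
Opt3: dominated by Opt5 (torque 14.7≥14.1, cost 39≤201).
Opt4: dominated by Opt5 (torque 14.7≥13.1, cost 39≤55).
Opt5: not dominated (best cost).
Opt6: dominated by Opt8 (torque 33.5≥31.1, cost 300≤538).
Opt7: dominated by Opt8 (torque 33.5≥24.1, cost 300≤419).
Opt8: not dominated (best torque).
Opt9: not dominated.
Opt10: dominated by Opt2 (torque 19.8≥5.9, cost 270≤320).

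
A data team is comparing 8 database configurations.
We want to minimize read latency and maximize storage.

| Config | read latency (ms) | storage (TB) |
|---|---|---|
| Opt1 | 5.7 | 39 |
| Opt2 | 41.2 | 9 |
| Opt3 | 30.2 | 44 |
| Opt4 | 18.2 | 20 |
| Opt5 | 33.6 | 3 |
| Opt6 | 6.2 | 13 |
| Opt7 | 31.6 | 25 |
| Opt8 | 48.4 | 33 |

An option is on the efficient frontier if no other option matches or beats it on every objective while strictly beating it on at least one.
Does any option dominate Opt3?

Opt1: worse on storage (39 vs 44).
Opt2: worse on read latency (41.2 vs 30.2).
Opt4: worse on storage (20 vs 44).
Opt5: worse on read latency (33.6 vs 30.2).
Opt6: worse on storage (13 vs 44).
Opt7: worse on read latency (31.6 vs 30.2).
Opt8: worse on read latency (48.4 vs 30.2).
No option is at least as good as Opt3 on every objective and strictly better on one.

No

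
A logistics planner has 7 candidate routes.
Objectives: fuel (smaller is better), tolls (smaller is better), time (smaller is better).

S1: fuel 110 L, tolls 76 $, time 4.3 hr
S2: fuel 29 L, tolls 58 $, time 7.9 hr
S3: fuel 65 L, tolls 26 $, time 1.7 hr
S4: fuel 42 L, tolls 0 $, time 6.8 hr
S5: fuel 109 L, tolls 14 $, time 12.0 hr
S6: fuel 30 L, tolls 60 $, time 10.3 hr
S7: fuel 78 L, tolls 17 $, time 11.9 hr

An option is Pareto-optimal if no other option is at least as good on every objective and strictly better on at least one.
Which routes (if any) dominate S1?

S3: fuel 65≤110, tolls 26≤76, time 1.7≤4.3 — dominates S1.
Others (S2, S4, S5, S6, S7) are each worse than S1 on at least one objective.

S3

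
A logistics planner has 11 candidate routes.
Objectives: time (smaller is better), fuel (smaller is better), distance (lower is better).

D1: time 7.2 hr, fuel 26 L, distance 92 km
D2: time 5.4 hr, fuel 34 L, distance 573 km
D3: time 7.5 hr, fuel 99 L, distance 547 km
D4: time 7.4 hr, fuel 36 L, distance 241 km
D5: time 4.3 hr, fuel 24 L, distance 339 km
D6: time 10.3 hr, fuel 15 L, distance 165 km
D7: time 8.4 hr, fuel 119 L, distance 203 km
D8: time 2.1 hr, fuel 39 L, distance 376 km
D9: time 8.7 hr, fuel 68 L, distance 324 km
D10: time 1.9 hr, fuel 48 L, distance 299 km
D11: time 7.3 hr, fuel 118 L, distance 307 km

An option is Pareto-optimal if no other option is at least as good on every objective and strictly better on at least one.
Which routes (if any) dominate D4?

D1: time 7.2≤7.4, fuel 26≤36, distance 92≤241 — dominates D4.
Others (D2, D3, D5, D6, D7, D8, D9, D10, D11) are each worse than D4 on at least one objective.

D1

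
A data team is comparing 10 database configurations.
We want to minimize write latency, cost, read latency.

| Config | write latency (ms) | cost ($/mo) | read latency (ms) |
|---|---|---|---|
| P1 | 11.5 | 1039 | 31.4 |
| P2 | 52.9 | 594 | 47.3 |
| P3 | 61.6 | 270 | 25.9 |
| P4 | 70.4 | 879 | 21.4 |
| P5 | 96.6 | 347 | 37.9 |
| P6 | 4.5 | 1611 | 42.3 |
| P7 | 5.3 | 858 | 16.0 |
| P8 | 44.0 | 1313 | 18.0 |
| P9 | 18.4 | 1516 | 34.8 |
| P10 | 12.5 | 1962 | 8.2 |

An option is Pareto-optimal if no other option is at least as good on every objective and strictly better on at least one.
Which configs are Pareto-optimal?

P2, P3, P6, P7, P10

P1: dominated by P7 (write latency 5.3≤11.5, cost 858≤1039, read latency 16.0≤31.4).
P2: not dominated.
P3: not dominated (best cost).
P4: dominated by P7 (write latency 5.3≤70.4, cost 858≤879, read latency 16.0≤21.4).
P5: dominated by P3 (write latency 61.6≤96.6, cost 270≤347, read latency 25.9≤37.9).
P6: not dominated (best write latency).
P7: not dominated.
P8: dominated by P7 (write latency 5.3≤44.0, cost 858≤1313, read latency 16.0≤18.0).
P9: dominated by P1 (write latency 11.5≤18.4, cost 1039≤1516, read latency 31.4≤34.8).
P10: not dominated (best read latency).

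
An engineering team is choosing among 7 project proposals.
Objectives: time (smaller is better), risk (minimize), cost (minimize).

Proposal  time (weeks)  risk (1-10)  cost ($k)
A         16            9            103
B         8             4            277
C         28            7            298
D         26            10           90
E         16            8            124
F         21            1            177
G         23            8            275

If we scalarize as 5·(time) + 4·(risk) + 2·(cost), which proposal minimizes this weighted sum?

A

A: 5·16 + 4·9 + 2·103 = 322
B: 5·8 + 4·4 + 2·277 = 610
C: 5·28 + 4·7 + 2·298 = 764
D: 5·26 + 4·10 + 2·90 = 350
E: 5·16 + 4·8 + 2·124 = 360
F: 5·21 + 4·1 + 2·177 = 463
G: 5·23 + 4·8 + 2·275 = 697
Lowest: A at 322.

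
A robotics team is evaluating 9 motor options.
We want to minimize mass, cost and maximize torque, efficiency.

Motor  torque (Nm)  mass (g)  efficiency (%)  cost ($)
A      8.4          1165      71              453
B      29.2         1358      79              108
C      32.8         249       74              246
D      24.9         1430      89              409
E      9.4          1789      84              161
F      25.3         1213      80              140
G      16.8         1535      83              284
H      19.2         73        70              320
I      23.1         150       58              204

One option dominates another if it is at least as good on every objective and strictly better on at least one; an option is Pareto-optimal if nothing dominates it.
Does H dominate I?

H vs I: H is worse on torque (19.2 vs 23.1), so it does not dominate I.

No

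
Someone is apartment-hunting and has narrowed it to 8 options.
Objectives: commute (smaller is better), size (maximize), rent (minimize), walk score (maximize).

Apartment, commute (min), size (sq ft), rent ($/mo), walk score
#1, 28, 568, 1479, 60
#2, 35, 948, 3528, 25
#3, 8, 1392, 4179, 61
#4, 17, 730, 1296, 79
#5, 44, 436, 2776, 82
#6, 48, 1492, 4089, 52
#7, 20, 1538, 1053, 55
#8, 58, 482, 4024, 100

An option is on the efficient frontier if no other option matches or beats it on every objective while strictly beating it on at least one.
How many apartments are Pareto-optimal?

5

#1: dominated by #4 (commute 17≤28, size 730≥568, rent 1296≤1479, walk score 79≥60).
#2: dominated by #7 (commute 20≤35, size 1538≥948, rent 1053≤3528, walk score 55≥25).
#3: not dominated (best commute).
#4: not dominated.
#5: not dominated.
#6: dominated by #7 (commute 20≤48, size 1538≥1492, rent 1053≤4089, walk score 55≥52).
#7: not dominated (best size).
#8: not dominated (best walk score).
Pareto-optimal: #3, #4, #5, #7, #8 → 5.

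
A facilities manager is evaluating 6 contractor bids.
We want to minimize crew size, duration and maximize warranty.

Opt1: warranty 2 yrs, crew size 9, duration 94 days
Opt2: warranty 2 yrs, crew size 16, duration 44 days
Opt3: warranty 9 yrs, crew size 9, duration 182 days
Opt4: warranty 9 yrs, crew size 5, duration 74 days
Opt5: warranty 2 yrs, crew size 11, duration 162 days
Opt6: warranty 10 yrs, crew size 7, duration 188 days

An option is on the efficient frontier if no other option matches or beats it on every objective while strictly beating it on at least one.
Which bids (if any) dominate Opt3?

Opt4

Opt4: warranty 9≥9, crew size 5≤9, duration 74≤182 — dominates Opt3.
Others (Opt1, Opt2, Opt5, Opt6) are each worse than Opt3 on at least one objective.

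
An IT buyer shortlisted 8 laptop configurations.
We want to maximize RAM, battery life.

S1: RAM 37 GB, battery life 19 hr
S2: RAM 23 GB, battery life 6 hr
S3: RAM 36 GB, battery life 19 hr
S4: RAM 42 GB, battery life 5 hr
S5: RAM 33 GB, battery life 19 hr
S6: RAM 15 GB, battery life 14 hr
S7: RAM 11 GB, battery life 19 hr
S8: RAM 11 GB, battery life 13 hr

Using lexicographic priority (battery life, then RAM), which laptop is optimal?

S1

First maximize battery life: best is 19, kept {S1, S3, S5, S7}.
Then maximize RAM: best is 37, kept {S1}.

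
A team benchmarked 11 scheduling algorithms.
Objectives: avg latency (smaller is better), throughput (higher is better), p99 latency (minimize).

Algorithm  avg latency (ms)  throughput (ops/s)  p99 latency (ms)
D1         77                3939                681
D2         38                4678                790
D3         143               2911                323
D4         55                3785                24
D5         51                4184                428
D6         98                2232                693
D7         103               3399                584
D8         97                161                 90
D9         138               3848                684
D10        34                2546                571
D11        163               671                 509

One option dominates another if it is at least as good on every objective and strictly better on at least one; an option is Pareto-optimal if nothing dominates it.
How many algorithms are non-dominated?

D1: dominated by D5 (avg latency 51≤77, throughput 4184≥3939, p99 latency 428≤681).
D2: not dominated (best throughput).
D3: dominated by D4 (avg latency 55≤143, throughput 3785≥2911, p99 latency 24≤323).
D4: not dominated (best p99 latency).
D5: not dominated.
D6: dominated by D1 (avg latency 77≤98, throughput 3939≥2232, p99 latency 681≤693).
D7: dominated by D4 (avg latency 55≤103, throughput 3785≥3399, p99 latency 24≤584).
D8: dominated by D4 (avg latency 55≤97, throughput 3785≥161, p99 latency 24≤90).
D9: dominated by D1 (avg latency 77≤138, throughput 3939≥3848, p99 latency 681≤684).
D10: not dominated (best avg latency).
D11: dominated by D3 (avg latency 143≤163, throughput 2911≥671, p99 latency 323≤509).
Pareto-optimal: D2, D4, D5, D10 → 4.

4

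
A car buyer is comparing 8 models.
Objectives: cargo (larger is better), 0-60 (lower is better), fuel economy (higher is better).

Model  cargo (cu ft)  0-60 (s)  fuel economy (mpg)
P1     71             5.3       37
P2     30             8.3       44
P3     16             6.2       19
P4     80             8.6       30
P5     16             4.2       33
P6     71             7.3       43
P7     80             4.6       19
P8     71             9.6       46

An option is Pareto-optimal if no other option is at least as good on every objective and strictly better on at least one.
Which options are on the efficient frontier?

P1, P2, P4, P5, P6, P7, P8

P1: not dominated.
P2: not dominated.
P3: dominated by P1 (cargo 71≥16, 0-60 5.3≤6.2, fuel economy 37≥19).
P4: not dominated.
P5: not dominated (best 0-60).
P6: not dominated.
P7: not dominated.
P8: not dominated (best fuel economy).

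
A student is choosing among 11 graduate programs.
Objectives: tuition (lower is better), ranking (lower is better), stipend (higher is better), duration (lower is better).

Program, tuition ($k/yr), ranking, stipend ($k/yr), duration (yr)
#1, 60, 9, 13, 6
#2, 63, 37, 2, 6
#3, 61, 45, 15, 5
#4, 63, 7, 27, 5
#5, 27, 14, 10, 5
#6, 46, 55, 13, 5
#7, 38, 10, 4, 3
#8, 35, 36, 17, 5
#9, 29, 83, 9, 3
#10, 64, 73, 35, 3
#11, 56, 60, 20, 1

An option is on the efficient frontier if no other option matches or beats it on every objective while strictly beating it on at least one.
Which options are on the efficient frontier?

#1: not dominated.
#2: dominated by #1 (tuition 60≤63, ranking 9≤37, stipend 13≥2, duration 6≤6).
#3: dominated by #8 (tuition 35≤61, ranking 36≤45, stipend 17≥15, duration 5≤5).
#4: not dominated (best ranking).
#5: not dominated (best tuition).
#6: dominated by #8 (tuition 35≤46, ranking 36≤55, stipend 17≥13, duration 5≤5).
#7: not dominated.
#8: not dominated.
#9: not dominated.
#10: not dominated (best stipend).
#11: not dominated (best duration).

#1, #4, #5, #7, #8, #9, #10, #11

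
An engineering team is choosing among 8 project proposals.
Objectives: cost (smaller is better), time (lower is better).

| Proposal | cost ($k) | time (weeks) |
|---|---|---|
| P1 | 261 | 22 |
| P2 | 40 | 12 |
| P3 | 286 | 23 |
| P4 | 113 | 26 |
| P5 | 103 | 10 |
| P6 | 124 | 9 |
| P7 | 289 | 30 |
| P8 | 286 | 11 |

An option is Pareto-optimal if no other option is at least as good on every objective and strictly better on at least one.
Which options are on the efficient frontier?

P1: dominated by P2 (cost 40≤261, time 12≤22).
P2: not dominated (best cost).
P3: dominated by P1 (cost 261≤286, time 22≤23).
P4: dominated by P2 (cost 40≤113, time 12≤26).
P5: not dominated.
P6: not dominated (best time).
P7: dominated by P1 (cost 261≤289, time 22≤30).
P8: dominated by P5 (cost 103≤286, time 10≤11).

P2, P5, P6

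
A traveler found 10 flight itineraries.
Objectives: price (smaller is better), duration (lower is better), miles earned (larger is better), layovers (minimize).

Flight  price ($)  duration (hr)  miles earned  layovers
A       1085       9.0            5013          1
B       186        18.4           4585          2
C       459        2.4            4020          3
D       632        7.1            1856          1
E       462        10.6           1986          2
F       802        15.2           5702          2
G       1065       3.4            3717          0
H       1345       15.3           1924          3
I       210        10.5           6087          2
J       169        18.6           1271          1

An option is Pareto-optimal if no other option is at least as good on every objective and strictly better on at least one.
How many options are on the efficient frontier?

7

A: not dominated.
B: not dominated.
C: not dominated (best duration).
D: not dominated.
E: dominated by I (price 210≤462, duration 10.5≤10.6, miles earned 6087≥1986, layovers 2≤2).
F: dominated by I (price 210≤802, duration 10.5≤15.2, miles earned 6087≥5702, layovers 2≤2).
G: not dominated (best layovers).
H: dominated by A (price 1085≤1345, duration 9.0≤15.3, miles earned 5013≥1924, layovers 1≤3).
I: not dominated (best miles earned).
J: not dominated (best price).
Pareto-optimal: A, B, C, D, G, I, J → 7.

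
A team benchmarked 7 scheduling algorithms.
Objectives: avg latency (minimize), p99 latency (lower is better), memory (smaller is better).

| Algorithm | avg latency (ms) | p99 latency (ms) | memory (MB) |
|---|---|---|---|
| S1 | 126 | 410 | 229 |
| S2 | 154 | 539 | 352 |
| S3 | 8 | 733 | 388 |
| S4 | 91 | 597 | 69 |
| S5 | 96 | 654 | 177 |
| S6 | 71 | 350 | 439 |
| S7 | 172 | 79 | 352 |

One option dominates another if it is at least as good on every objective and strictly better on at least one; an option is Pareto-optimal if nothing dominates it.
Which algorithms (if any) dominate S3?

S1: worse on avg latency (126 vs 8).
S2: worse on avg latency (154 vs 8).
S4: worse on avg latency (91 vs 8).
S5: worse on avg latency (96 vs 8).
S6: worse on avg latency (71 vs 8).
S7: worse on avg latency (172 vs 8).
No option dominates S3.

none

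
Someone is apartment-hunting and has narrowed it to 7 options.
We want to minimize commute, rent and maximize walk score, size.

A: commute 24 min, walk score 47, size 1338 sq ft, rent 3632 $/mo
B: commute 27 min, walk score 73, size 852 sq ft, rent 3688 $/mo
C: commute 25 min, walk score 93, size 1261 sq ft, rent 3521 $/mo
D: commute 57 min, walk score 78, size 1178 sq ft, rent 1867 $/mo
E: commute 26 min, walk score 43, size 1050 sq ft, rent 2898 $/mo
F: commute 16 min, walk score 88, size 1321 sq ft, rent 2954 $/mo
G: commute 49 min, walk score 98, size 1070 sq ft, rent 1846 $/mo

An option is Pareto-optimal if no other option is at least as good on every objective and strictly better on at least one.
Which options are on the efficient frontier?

A, C, D, E, F, G

A: not dominated (best size).
B: dominated by C (commute 25≤27, walk score 93≥73, size 1261≥852, rent 3521≤3688).
C: not dominated.
D: not dominated.
E: not dominated.
F: not dominated (best commute).
G: not dominated (best walk score).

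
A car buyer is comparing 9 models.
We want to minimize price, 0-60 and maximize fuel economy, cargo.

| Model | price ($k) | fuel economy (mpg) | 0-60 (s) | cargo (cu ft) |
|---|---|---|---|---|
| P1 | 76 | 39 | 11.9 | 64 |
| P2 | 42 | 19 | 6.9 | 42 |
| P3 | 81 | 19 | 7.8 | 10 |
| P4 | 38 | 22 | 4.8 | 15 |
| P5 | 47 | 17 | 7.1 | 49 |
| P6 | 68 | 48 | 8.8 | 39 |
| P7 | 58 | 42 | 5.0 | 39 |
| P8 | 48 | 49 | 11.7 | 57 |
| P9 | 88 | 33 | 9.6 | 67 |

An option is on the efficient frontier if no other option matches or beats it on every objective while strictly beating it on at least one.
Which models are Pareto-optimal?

P1, P2, P4, P5, P6, P7, P8, P9

P1: not dominated.
P2: not dominated.
P3: dominated by P2 (price 42≤81, fuel economy 19≥19, 0-60 6.9≤7.8, cargo 42≥10).
P4: not dominated (best price).
P5: not dominated.
P6: not dominated.
P7: not dominated.
P8: not dominated (best fuel economy).
P9: not dominated (best cargo).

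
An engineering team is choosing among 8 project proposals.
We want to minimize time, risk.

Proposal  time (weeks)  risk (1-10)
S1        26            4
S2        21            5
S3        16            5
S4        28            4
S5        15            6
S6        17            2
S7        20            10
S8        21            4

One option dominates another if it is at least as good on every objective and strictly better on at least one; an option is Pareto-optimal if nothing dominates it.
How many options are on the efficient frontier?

3

S1: dominated by S6 (time 17≤26, risk 2≤4).
S2: dominated by S3 (time 16≤21, risk 5≤5).
S3: not dominated.
S4: dominated by S1 (time 26≤28, risk 4≤4).
S5: not dominated (best time).
S6: not dominated (best risk).
S7: dominated by S3 (time 16≤20, risk 5≤10).
S8: dominated by S6 (time 17≤21, risk 2≤4).
Pareto-optimal: S3, S5, S6 → 3.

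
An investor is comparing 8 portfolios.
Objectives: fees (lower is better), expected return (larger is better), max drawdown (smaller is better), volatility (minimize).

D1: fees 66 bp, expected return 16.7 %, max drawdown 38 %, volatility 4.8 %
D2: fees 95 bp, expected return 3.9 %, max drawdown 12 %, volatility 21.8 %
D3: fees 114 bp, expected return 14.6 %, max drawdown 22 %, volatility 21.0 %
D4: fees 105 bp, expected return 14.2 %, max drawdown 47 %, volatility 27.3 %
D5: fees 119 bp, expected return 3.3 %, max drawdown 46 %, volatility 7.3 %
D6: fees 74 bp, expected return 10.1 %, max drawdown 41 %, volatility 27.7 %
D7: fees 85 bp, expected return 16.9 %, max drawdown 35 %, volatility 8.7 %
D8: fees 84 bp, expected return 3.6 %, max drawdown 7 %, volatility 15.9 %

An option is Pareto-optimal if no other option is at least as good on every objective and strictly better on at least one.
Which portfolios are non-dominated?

D1: not dominated (best fees).
D2: not dominated.
D3: not dominated.
D4: dominated by D1 (fees 66≤105, expected return 16.7≥14.2, max drawdown 38≤47, volatility 4.8≤27.3).
D5: dominated by D1 (fees 66≤119, expected return 16.7≥3.3, max drawdown 38≤46, volatility 4.8≤7.3).
D6: dominated by D1 (fees 66≤74, expected return 16.7≥10.1, max drawdown 38≤41, volatility 4.8≤27.7).
D7: not dominated (best expected return).
D8: not dominated (best max drawdown).

D1, D2, D3, D7, D8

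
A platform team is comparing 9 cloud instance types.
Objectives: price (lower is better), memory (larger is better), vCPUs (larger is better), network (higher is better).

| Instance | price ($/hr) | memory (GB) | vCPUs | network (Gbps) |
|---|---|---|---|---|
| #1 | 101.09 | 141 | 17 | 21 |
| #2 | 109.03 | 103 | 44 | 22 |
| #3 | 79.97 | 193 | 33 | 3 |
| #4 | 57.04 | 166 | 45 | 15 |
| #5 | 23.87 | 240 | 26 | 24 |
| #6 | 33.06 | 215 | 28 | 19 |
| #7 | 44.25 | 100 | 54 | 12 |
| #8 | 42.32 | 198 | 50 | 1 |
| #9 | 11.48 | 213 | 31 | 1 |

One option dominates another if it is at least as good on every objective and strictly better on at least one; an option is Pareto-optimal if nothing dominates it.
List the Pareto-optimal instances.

#1: dominated by #5 (price 23.87≤101.09, memory 240≥141, vCPUs 26≥17, network 24≥21).
#2: not dominated.
#3: not dominated.
#4: not dominated.
#5: not dominated (best memory).
#6: not dominated.
#7: not dominated (best vCPUs).
#8: not dominated.
#9: not dominated (best price).

#2, #3, #4, #5, #6, #7, #8, #9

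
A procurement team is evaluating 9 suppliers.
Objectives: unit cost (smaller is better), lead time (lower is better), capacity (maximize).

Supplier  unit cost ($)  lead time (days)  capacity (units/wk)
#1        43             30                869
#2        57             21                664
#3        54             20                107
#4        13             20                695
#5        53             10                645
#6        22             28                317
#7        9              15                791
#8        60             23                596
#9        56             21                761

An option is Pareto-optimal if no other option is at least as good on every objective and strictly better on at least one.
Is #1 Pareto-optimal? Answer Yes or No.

#2: worse on unit cost (57 vs 43).
#3: worse on unit cost (54 vs 43).
#4: worse on capacity (695 vs 869).
#5: worse on unit cost (53 vs 43).
#6: worse on capacity (317 vs 869).
#7: worse on capacity (791 vs 869).
#8: worse on unit cost (60 vs 43).
#9: worse on unit cost (56 vs 43).
No option is at least as good as #1 on every objective and strictly better on one.

Yes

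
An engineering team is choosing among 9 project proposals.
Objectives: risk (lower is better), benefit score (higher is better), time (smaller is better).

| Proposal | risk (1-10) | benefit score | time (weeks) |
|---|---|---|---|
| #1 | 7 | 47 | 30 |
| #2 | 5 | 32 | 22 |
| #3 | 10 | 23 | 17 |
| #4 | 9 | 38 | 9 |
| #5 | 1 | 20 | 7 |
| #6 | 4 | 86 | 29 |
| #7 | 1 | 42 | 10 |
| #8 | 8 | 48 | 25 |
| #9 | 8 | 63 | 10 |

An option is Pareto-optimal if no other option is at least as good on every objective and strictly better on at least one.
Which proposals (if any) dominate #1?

#6

#6: risk 4≤7, benefit score 86≥47, time 29≤30 — dominates #1.
Others (#2, #3, #4, #5, #7, #8, #9) are each worse than #1 on at least one objective.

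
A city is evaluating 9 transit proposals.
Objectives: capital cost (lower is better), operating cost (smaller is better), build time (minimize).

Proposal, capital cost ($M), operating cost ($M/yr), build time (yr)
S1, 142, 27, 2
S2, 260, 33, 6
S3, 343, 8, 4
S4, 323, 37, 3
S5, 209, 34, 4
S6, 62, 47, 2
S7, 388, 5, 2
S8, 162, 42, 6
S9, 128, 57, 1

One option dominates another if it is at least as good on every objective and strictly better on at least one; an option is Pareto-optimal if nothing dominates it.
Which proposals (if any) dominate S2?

S1: capital cost 142≤260, operating cost 27≤33, build time 2≤6 — dominates S2.
Others (S3, S4, S5, S6, S7, S8, S9) are each worse than S2 on at least one objective.

S1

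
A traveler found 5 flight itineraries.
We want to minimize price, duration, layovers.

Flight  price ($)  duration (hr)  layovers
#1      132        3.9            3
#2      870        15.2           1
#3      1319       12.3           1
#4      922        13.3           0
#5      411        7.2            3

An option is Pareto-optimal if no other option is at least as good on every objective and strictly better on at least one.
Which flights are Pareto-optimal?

#1, #2, #3, #4

#1: not dominated (best price).
#2: not dominated.
#3: not dominated.
#4: not dominated (best layovers).
#5: dominated by #1 (price 132≤411, duration 3.9≤7.2, layovers 3≤3).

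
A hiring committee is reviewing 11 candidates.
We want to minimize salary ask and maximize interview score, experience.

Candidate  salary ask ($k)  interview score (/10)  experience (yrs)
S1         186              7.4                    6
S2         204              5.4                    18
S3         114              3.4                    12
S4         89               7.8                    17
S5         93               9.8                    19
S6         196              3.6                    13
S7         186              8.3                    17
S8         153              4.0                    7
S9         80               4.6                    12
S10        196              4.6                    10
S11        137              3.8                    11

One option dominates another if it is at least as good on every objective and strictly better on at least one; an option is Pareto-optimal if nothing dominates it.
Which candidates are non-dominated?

S4, S5, S9

S1: dominated by S4 (salary ask 89≤186, interview score 7.8≥7.4, experience 17≥6).
S2: dominated by S5 (salary ask 93≤204, interview score 9.8≥5.4, experience 19≥18).
S3: dominated by S4 (salary ask 89≤114, interview score 7.8≥3.4, experience 17≥12).
S4: not dominated.
S5: not dominated (best interview score).
S6: dominated by S4 (salary ask 89≤196, interview score 7.8≥3.6, experience 17≥13).
S7: dominated by S5 (salary ask 93≤186, interview score 9.8≥8.3, experience 19≥17).
S8: dominated by S4 (salary ask 89≤153, interview score 7.8≥4.0, experience 17≥7).
S9: not dominated (best salary ask).
S10: dominated by S4 (salary ask 89≤196, interview score 7.8≥4.6, experience 17≥10).
S11: dominated by S4 (salary ask 89≤137, interview score 7.8≥3.8, experience 17≥11).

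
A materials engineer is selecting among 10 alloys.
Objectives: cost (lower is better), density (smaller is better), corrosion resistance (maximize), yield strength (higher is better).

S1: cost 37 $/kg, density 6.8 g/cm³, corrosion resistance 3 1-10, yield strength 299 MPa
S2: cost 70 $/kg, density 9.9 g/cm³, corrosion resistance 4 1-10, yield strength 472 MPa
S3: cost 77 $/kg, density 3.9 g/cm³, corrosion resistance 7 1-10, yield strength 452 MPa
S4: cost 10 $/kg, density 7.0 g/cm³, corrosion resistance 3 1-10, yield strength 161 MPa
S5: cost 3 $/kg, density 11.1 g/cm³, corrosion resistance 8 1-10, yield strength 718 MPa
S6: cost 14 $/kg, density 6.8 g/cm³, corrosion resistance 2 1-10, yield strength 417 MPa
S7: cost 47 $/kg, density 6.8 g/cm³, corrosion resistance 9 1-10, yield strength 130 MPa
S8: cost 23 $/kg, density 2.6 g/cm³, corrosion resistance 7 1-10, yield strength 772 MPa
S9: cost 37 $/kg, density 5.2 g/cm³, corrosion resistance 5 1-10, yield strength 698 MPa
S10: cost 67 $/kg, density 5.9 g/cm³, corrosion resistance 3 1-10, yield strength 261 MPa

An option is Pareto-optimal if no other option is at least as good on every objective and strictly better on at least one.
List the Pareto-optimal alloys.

S4, S5, S6, S7, S8

S1: dominated by S8 (cost 23≤37, density 2.6≤6.8, corrosion resistance 7≥3, yield strength 772≥299).
S2: dominated by S8 (cost 23≤70, density 2.6≤9.9, corrosion resistance 7≥4, yield strength 772≥472).
S3: dominated by S8 (cost 23≤77, density 2.6≤3.9, corrosion resistance 7≥7, yield strength 772≥452).
S4: not dominated.
S5: not dominated (best cost).
S6: not dominated.
S7: not dominated (best corrosion resistance).
S8: not dominated (best density).
S9: dominated by S8 (cost 23≤37, density 2.6≤5.2, corrosion resistance 7≥5, yield strength 772≥698).
S10: dominated by S8 (cost 23≤67, density 2.6≤5.9, corrosion resistance 7≥3, yield strength 772≥261).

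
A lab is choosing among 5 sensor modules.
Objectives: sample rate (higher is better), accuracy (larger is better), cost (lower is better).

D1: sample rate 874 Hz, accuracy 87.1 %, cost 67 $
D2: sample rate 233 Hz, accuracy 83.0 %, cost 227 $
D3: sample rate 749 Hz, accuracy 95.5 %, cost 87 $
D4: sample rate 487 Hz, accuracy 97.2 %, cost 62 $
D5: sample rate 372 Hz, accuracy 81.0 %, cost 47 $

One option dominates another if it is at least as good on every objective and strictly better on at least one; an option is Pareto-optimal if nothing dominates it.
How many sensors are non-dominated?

4

D1: not dominated (best sample rate).
D2: dominated by D1 (sample rate 874≥233, accuracy 87.1≥83.0, cost 67≤227).
D3: not dominated.
D4: not dominated (best accuracy).
D5: not dominated (best cost).
Pareto-optimal: D1, D3, D4, D5 → 4.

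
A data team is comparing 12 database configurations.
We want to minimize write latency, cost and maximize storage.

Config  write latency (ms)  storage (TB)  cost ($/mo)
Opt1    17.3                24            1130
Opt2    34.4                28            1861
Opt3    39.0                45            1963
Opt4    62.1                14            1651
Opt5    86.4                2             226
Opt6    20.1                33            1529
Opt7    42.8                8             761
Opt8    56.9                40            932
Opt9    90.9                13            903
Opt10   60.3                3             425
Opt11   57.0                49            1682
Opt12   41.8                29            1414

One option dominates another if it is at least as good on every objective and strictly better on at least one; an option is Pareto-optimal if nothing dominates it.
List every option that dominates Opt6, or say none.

Opt1: worse on storage (24 vs 33).
Opt2: worse on write latency (34.4 vs 20.1).
Opt3: worse on write latency (39.0 vs 20.1).
Opt4: worse on write latency (62.1 vs 20.1).
Opt5: worse on write latency (86.4 vs 20.1).
Opt7: worse on write latency (42.8 vs 20.1).
Opt8: worse on write latency (56.9 vs 20.1).
Opt9: worse on write latency (90.9 vs 20.1).
Opt10: worse on write latency (60.3 vs 20.1).
Opt11: worse on write latency (57.0 vs 20.1).
Opt12: worse on write latency (41.8 vs 20.1).
No option dominates Opt6.

none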